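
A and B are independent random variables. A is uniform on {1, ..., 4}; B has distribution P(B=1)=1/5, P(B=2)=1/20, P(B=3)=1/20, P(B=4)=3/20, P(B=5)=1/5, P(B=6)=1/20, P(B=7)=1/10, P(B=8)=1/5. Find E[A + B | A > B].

P(A > B) = 3/16.
Summing (A+B)·P(x,y) over outcomes with A > B gives 33/40.
E[A + B | A > B] = (33/40) / (3/16) = 22/5.

22/5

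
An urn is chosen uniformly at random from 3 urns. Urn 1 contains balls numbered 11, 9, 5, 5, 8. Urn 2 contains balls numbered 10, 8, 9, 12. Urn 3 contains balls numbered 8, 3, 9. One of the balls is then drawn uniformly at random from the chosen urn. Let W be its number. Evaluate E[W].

1441/180

E[W | urn 1] = (11+9+5+5+8)/5 = 38/5.
E[W | urn 2] = (10+8+9+12)/4 = 39/4.
E[W | urn 3] = (8+3+9)/3 = 20/3.
E[W] = (1/3)·(38/5) + (1/3)·(39/4) + (1/3)·(20/3) = 1441/180.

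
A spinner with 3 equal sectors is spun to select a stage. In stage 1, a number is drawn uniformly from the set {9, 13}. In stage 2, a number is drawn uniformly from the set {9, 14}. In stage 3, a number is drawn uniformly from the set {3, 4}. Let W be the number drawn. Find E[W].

E[W | stage 1] = (9+13)/2 = 11.
E[W | stage 2] = (9+14)/2 = 23/2.
E[W | stage 3] = (3+4)/2 = 7/2.
E[W] = (1/3)·(11) + (1/3)·(23/2) + (1/3)·(7/2) = 26/3.

26/3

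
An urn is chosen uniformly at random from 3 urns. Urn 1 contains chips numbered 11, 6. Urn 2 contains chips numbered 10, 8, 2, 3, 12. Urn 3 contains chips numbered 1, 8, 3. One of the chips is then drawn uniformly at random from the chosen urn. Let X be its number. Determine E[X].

13/2

E[X | urn 1] = (11+6)/2 = 17/2.
E[X | urn 2] = (10+8+2+3+12)/5 = 7.
E[X | urn 3] = (1+8+3)/3 = 4.
By the law of total expectation,
E[X] = (1/3)·(17/2) + (1/3)·(7) + (1/3)·(4) = 13/2.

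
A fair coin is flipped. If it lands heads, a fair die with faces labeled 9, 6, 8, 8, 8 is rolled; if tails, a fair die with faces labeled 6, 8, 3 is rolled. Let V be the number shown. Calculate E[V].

E[V | heads] = (9+6+8+8+8)/5 = 39/5.
E[V | tails] = (6+8+3)/3 = 17/3.
By the law of total expectation,
E[V] = (1/2)·(39/5) + (1/2)·(17/3) = 101/15.

101/15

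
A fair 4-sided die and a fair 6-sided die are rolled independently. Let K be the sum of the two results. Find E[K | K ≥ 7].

8

P(K ≥ 7) = 5/12.
Σ over the event: 7·1/6 + 8·1/8 + 9·1/12 + 10·1/24 = 10/3.
E[K | K ≥ 7] = (10/3) / (5/12) = 8.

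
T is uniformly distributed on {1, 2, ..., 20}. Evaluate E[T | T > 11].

16

Given T > 11, T is equally likely to be any of {12, 13, 14, 15, 16, 17, 18, 19, 20}.
E[T | T > 11] = (12 + 13 + 14 + 15 + 16 + 17 + 18 + 19 + 20) / 9 = 16.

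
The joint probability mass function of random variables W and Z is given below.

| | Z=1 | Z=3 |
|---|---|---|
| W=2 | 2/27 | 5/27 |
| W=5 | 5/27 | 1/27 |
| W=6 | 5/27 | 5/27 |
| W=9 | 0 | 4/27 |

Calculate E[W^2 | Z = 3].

P(Z = 3) = 5/9.
Σ W^2·P over the event = 4·(5/27) + 25·(1/27) + 36·(5/27) + 81·(4/27) = 61/3.
E[W^2 | Z = 3] = (61/3) / (5/9) = 183/5.

183/5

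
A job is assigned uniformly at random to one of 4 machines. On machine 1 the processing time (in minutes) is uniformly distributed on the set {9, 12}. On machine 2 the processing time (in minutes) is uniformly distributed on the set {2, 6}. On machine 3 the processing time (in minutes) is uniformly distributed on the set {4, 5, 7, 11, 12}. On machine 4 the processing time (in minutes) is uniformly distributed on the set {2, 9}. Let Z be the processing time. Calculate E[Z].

139/20

E[Z | machine 1] = (9+12)/2 = 21/2.
E[Z | machine 2] = (2+6)/2 = 4.
E[Z | machine 3] = (4+5+7+11+12)/5 = 39/5.
E[Z | machine 4] = (2+9)/2 = 11/2.
E[Z] = (1/4)·(21/2) + (1/4)·(4) + (1/4)·(39/5) + (1/4)·(11/2) = 139/20.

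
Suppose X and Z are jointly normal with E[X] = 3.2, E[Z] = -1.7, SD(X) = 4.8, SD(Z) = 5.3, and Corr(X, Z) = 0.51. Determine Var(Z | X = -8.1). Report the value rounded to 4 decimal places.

The conditional variance in a bivariate normal is σ_Z²(1 − ρ²), independent of x.
Var(Z | X=-8.1) = (5.3)²·(1 − (0.51)²) = 28.09·0.7399 = 20.7838.

20.7838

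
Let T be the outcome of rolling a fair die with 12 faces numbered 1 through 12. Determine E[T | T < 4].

Given T < 4, T is equally likely to be any of {1, 2, 3}.
E[T | T < 4] = (1 + 2 + 3) / 3 = 2.

2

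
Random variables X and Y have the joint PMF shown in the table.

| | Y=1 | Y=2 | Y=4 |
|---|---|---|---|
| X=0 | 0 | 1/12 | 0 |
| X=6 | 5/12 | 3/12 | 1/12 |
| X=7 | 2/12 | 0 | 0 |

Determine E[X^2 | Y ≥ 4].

P(Y ≥ 4) = 1/12.
Σ X^2·P over the event = 36·(1/12) = 3.
E[X^2 | Y ≥ 4] = (3) / (1/12) = 36.

36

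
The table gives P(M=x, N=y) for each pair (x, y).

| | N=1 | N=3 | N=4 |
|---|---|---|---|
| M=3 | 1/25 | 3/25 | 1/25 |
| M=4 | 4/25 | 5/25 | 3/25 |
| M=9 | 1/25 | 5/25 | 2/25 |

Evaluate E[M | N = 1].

P(N = 1) = 6/25.
Summing M·P(M=x,N=y) over the conditioning event gives 28/25.
E[M | N = 1] = (28/25) / (6/25) = 14/3.

14/3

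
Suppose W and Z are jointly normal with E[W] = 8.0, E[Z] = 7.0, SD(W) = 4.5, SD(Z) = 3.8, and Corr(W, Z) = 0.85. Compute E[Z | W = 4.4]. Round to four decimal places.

4.4160

The regression of Z on W has slope ρ·σ_Z/σ_W and passes through (μ_W, μ_Z).
E[Z | W=4.4] = 7.0 + (0.85)·(3.8/4.5)·(4.4 − (8.0)) = 7.0 + (0.71778)·(-3.6) = 4.4160.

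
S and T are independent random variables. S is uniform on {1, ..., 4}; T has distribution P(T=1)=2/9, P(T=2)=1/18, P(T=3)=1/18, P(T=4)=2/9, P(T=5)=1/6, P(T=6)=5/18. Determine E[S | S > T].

47/15

P(S > T) = 5/24.
Summing S·P(x,y) over outcomes with S > T gives 47/72.
E[S | S > T] = (47/72) / (5/24) = 47/15.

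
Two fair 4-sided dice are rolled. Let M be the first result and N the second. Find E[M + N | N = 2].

P(N = 2) = 1/4.
Summing (M+N)·P(x,y) over outcomes with N = 2 gives 9/8.
E[M + N | N = 2] = (9/8) / (1/4) = 9/2.

9/2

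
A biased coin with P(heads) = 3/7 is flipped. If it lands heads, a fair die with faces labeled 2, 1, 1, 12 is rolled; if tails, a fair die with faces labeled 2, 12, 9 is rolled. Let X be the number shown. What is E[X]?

128/21

E[X | heads] = (2+1+1+12)/4 = 4.
E[X | tails] = (2+12+9)/3 = 23/3.
By the law of total expectation,
E[X] = (3/7)·(4) + (4/7)·(23/3) = 128/21.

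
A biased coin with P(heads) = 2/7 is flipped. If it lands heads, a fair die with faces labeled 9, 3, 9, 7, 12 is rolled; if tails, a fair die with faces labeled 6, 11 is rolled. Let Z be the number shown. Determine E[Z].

E[Z | heads] = (9+3+9+7+12)/5 = 8.
E[Z | tails] = (6+11)/2 = 17/2.
By the law of total expectation,
E[Z] = (2/7)·(8) + (5/7)·(17/2) = 117/14.

117/14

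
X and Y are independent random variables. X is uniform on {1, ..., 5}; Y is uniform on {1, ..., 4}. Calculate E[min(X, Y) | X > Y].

2

P(X > Y) = 1/2.
Summing min(X,Y)·P(x,y) over outcomes with X > Y gives 1.
E[min(X, Y) | X > Y] = (1) / (1/2) = 2.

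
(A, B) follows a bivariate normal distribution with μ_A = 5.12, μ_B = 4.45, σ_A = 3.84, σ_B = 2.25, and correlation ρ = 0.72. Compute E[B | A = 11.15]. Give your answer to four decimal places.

E[B | A=x] = μ_B + ρ(σ_B/σ_A)(x − μ_A) for jointly normal variables.
E[B | A=11.15] = 4.45 + (0.72)·(2.25/3.84)·(11.15 − (5.12)) = 4.45 + (0.42188)·(6.03) = 6.9939.

6.9939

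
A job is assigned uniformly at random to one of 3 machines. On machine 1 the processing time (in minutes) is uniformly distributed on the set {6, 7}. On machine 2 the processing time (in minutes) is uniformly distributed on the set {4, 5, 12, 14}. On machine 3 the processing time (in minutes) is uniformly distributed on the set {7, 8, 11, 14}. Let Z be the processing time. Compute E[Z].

101/12

E[Z | machine 1] = (6+7)/2 = 13/2.
E[Z | machine 2] = (4+5+12+14)/4 = 35/4.
E[Z | machine 3] = (7+8+11+14)/4 = 10.
By the law of total expectation,
E[Z] = (1/3)·(13/2) + (1/3)·(35/4) + (1/3)·(10) = 101/12.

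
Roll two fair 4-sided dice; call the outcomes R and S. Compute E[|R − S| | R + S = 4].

4/3

Outcomes with R + S = 4: (1,3), (2,2), (3,1), each with probability 1/16.
E[|R − S| | R + S = 4] = (2 + 0 + 2) / 3 = 4/3.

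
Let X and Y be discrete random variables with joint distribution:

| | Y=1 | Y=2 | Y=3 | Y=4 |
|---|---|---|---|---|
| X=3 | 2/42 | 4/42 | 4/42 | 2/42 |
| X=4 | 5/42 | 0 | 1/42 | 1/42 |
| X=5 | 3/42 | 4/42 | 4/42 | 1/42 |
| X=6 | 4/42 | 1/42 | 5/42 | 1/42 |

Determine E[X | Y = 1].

65/14

P(Y = 1) = 1/3.
Σ X·P over the event = 3·(2/42) + 4·(5/42) + 5·(3/42) + 6·(4/42) = 65/42.
E[X | Y = 1] = (65/42) / (1/3) = 65/14.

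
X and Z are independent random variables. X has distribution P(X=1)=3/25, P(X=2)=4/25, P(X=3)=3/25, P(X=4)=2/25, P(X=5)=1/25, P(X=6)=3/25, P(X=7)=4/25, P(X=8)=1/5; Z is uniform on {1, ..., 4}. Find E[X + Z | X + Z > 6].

539/58

P(X + Z > 6) = 29/50.
Summing (X+Z)·P(x,y) over outcomes with X + Z > 6 gives 539/100.
E[X + Z | X + Z > 6] = (539/100) / (29/50) = 539/58.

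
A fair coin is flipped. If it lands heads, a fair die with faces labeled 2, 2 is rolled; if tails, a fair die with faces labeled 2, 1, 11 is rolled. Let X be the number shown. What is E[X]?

E[X | heads] = (2+2)/2 = 2.
E[X | tails] = (2+1+11)/3 = 14/3.
By the law of total expectation,
E[X] = (1/2)·(2) + (1/2)·(14/3) = 10/3.

10/3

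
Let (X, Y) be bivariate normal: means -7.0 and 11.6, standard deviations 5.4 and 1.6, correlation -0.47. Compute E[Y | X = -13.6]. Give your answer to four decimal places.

For a bivariate normal, E[Y | X=x] = μ_Y + ρ·(σ_Y/σ_X)·(x − μ_X).
E[Y | X=-13.6] = 11.6 + (-0.47)·(1.6/5.4)·(-13.6 − (-7.0)) = 11.6 + (-0.13926)·(-6.6) = 12.5191.

12.5191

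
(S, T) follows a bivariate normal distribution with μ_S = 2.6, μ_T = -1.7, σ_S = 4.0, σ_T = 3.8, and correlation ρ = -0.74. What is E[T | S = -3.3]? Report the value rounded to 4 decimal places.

2.4477

The regression of T on S has slope ρ·σ_T/σ_S and passes through (μ_S, μ_T).
E[T | S=-3.3] = -1.7 + (-0.74)·(3.8/4.0)·(-3.3 − (2.6)) = -1.7 + (-0.703)·(-5.9) = 2.4477.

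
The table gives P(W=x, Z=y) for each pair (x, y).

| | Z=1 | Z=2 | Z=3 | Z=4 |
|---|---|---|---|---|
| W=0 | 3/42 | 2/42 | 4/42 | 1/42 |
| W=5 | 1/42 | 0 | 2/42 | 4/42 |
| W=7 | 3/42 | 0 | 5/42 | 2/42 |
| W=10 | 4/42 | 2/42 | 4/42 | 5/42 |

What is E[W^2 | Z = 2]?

50

P(Z = 2) = 2/21.
Σ W^2·P over the event = 0·(2/42) + 100·(2/42) = 100/21.
E[W^2 | Z = 2] = (100/21) / (2/21) = 50.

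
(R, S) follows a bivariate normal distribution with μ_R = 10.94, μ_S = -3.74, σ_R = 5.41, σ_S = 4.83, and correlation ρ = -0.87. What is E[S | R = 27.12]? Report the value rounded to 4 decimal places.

E[S | R=x] = μ_S + ρ(σ_S/σ_R)(x − μ_R) for jointly normal variables.
E[S | R=27.12] = -3.74 + (-0.87)·(4.83/5.41)·(27.12 − (10.94)) = -3.74 + (-0.77673)·(16.18) = -16.3075.

-16.3075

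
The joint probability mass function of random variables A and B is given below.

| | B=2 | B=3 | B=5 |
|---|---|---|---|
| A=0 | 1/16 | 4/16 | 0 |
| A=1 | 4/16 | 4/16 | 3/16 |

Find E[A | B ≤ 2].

P(B ≤ 2) = 5/16.
Σ A·P over the event = 0·(1/16) + 1·(4/16) = 1/4.
E[A | B ≤ 2] = (1/4) / (5/16) = 4/5.

4/5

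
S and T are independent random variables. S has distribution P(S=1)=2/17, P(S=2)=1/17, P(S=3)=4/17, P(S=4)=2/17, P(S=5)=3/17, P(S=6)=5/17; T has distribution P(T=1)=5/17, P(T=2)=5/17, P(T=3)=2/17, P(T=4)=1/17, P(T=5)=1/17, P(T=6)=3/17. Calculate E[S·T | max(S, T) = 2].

P(max(S, T) = 2) = 20/289.
Summing ST·P(x,y) over outcomes with max(S, T) = 2 gives 50/289.
E[S·T | max(S, T) = 2] = (50/289) / (20/289) = 5/2.

5/2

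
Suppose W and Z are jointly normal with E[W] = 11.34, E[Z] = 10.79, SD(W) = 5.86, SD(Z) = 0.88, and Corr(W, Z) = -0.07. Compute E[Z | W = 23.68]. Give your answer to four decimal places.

10.6603

For a bivariate normal, E[Z | W=x] = μ_Z + ρ·(σ_Z/σ_W)·(x − μ_W).
E[Z | W=23.68] = 10.79 + (-0.07)·(0.88/5.86)·(23.68 − (11.34)) = 10.79 + (-0.010512)·(12.34) = 10.6603.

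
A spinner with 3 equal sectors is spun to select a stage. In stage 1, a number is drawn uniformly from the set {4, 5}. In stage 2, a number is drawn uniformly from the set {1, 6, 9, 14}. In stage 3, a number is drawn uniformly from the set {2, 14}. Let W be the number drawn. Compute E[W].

20/3

E[W | stage 1] = (4+5)/2 = 9/2.
E[W | stage 2] = (1+6+9+14)/4 = 15/2.
E[W | stage 3] = (2+14)/2 = 8.
E[W] = (1/3)·(9/2) + (1/3)·(15/2) + (1/3)·(8) = 20/3.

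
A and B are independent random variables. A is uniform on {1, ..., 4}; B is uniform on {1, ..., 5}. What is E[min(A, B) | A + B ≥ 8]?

11/3

Outcomes with A + B ≥ 8: (3,5), (4,4), (4,5), each with probability 1/20.
E[min(A, B) | A + B ≥ 8] = (3 + 4 + 4) / 3 = 11/3.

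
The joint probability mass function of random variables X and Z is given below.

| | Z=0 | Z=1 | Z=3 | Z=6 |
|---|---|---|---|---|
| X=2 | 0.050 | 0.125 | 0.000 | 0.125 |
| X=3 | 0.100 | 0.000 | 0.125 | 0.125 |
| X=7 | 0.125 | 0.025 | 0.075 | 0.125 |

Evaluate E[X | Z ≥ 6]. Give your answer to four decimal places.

P(Z ≥ 6) = 0.375.
Σ X·P over the event = 2·(0.125) + 3·(0.125) + 7·(0.125) = 1.500.
E[X | Z ≥ 6] = (1.500) / (0.375) = 4.0000.

4.0000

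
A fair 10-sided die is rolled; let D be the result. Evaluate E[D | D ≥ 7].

Given D ≥ 7, D is equally likely to be any of {7, 8, 9, 10}.
E[D | D ≥ 7] = (7 + 8 + 9 + 10) / 4 = 17/2.

17/2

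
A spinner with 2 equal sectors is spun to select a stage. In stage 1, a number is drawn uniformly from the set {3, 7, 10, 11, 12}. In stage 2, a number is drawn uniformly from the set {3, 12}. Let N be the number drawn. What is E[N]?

E[N | stage 1] = (3+7+10+11+12)/5 = 43/5.
E[N | stage 2] = (3+12)/2 = 15/2.
E[N] = (1/2)·(43/5) + (1/2)·(15/2) = 161/20.

161/20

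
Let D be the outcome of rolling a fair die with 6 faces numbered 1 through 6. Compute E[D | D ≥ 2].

Given D ≥ 2, D is equally likely to be any of {2, 3, 4, 5, 6}.
E[D | D ≥ 2] = (2 + 3 + 4 + 5 + 6) / 5 = 4.

4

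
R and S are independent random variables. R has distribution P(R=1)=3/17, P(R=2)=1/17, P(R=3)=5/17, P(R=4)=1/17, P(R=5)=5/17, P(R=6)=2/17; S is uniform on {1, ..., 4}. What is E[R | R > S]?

32/7

P(R > S) = 21/34.
Summing R·P(x,y) over outcomes with R > S gives 48/17.
E[R | R > S] = (48/17) / (21/34) = 32/7.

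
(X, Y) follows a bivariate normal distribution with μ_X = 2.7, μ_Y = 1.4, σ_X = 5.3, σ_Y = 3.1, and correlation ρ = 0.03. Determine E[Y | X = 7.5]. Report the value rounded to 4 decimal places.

1.4842

For a bivariate normal, E[Y | X=x] = μ_Y + ρ·(σ_Y/σ_X)·(x − μ_X).
E[Y | X=7.5] = 1.4 + (0.03)·(3.1/5.3)·(7.5 − (2.7)) = 1.4 + (0.017547)·(4.8) = 1.4842.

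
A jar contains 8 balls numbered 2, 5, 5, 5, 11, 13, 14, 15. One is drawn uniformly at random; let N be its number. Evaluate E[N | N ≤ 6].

17/4

P(N ≤ 6) = 1/2.
Σ over the event: 2·1/8 + 5·3/8 = 17/8.
E[N | N ≤ 6] = (17/8) / (1/2) = 17/4.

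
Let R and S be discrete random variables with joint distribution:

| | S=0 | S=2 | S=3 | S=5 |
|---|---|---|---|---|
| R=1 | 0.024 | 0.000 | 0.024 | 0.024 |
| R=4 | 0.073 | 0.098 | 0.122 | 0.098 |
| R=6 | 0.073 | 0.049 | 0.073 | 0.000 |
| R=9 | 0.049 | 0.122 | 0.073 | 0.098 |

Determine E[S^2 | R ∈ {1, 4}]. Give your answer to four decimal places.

P(R ∈ {1, 4}) = 0.463.
Σ S^2·P over the event = 0·(0.024) + 9·(0.024) + 25·(0.024) + 0·(0.073) + 4·(0.098) + 9·(0.122) + 25·(0.098) = 4.756.
E[S^2 | R ∈ {1, 4}] = (4.756) / (0.463) = 10.2721.

10.2721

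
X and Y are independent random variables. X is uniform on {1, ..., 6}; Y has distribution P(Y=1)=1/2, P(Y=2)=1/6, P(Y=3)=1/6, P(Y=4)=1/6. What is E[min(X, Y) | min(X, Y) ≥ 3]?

P(min(X, Y) ≥ 3) = 2/9.
Summing min(X,Y)·P(x,y) over outcomes with min(X, Y) ≥ 3 gives 3/4.
E[min(X, Y) | min(X, Y) ≥ 3] = (3/4) / (2/9) = 27/8.

27/8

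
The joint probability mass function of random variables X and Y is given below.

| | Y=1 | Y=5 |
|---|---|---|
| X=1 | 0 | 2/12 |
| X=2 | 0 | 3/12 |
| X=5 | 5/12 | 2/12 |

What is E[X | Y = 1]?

5

P(Y = 1) = 5/12.
Σ X·P over the event = 5·(5/12) = 25/12.
E[X | Y = 1] = (25/12) / (5/12) = 5.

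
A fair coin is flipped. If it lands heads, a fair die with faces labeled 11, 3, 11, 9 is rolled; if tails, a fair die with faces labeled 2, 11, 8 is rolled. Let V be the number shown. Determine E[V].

E[V | heads] = (11+3+11+9)/4 = 17/2.
E[V | tails] = (2+11+8)/3 = 7.
E[V] = (1/2)·(17/2) + (1/2)·(7) = 31/4.

31/4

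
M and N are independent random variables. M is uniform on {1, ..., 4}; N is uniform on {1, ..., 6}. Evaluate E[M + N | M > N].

5

Outcomes with M > N: (2,1), (3,1), (3,2), (4,1), (4,2), (4,3), each with probability 1/24.
E[M + N | M > N] = (3 + 4 + 5 + 5 + 6 + 7) / 6 = 5.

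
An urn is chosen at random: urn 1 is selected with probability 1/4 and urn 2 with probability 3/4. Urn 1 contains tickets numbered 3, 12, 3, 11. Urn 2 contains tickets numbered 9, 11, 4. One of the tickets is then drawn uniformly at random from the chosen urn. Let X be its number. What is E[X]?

125/16

E[X | urn 1] = (3+12+3+11)/4 = 29/4.
E[X | urn 2] = (9+11+4)/3 = 8.
By the law of total expectation,
E[X] = (1/4)·(29/4) + (3/4)·(8) = 125/16.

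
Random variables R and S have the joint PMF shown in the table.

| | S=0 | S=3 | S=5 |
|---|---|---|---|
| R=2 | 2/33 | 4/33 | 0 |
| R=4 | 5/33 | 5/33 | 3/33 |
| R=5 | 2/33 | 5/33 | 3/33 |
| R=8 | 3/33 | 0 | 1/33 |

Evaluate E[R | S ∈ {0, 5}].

93/19

P(S ∈ {0, 5}) = 19/33.
Σ R·P over the event = 2·(2/33) + 4·(5/33) + 4·(3/33) + 5·(2/33) + 5·(3/33) + 8·(3/33) + 8·(1/33) = 31/11.
E[R | S ∈ {0, 5}] = (31/11) / (19/33) = 93/19.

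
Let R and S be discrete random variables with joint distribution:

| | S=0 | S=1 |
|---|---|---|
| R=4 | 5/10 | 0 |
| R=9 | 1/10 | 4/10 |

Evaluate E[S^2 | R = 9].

P(R = 9) = 1/2.
Σ S^2·P over the event = 0·(1/10) + 1·(4/10) = 2/5.
E[S^2 | R = 9] = (2/5) / (1/2) = 4/5.

4/5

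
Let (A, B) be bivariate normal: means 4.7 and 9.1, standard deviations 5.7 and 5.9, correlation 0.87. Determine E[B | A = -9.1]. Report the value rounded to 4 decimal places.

-3.3273

The regression of B on A has slope ρ·σ_B/σ_A and passes through (μ_A, μ_B).
E[B | A=-9.1] = 9.1 + (0.87)·(5.9/5.7)·(-9.1 − (4.7)) = 9.1 + (0.90053)·(-13.8) = -3.3273.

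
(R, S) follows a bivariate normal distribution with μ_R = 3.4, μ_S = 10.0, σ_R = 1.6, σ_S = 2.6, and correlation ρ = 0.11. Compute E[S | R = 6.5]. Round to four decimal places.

The regression of S on R has slope ρ·σ_S/σ_R and passes through (μ_R, μ_S).
E[S | R=6.5] = 10.0 + (0.11)·(2.6/1.6)·(6.5 − (3.4)) = 10.0 + (0.17875)·(3.1) = 10.5541.

10.5541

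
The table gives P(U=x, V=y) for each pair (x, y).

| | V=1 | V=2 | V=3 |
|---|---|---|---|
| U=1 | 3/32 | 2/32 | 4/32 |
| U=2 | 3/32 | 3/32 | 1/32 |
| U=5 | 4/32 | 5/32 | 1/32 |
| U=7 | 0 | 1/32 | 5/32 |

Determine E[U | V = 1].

P(V = 1) = 5/16.
Σ U·P over the event = 1·(3/32) + 2·(3/32) + 5·(4/32) = 29/32.
E[U | V = 1] = (29/32) / (5/16) = 29/10.

29/10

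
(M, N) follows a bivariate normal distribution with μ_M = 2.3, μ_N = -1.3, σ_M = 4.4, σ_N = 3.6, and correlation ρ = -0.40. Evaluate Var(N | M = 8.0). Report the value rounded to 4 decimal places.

For a bivariate normal, Var(N | M=x) = σ_N²(1 − ρ²).
Var(N | M=8.0) = (3.6)²·(1 − (-0.40)²) = 12.96·0.84 = 10.8864.

10.8864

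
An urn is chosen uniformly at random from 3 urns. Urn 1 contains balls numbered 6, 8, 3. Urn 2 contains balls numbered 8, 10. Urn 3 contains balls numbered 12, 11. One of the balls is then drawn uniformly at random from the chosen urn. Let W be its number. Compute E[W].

E[W | urn 1] = (6+8+3)/3 = 17/3.
E[W | urn 2] = (8+10)/2 = 9.
E[W | urn 3] = (12+11)/2 = 23/2.
By the law of total expectation,
E[W] = (1/3)·(17/3) + (1/3)·(9) + (1/3)·(23/2) = 157/18.

157/18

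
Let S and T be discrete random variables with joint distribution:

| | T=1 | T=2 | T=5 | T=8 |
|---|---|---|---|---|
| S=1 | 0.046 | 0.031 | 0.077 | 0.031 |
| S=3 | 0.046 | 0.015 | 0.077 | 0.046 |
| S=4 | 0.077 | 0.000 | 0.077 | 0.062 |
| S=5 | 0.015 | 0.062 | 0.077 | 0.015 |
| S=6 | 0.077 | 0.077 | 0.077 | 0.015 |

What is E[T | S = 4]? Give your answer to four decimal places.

4.4352

P(S = 4) = 0.216.
Σ T·P over the event = 1·(0.077) + 5·(0.077) + 8·(0.062) = 0.958.
E[T | S = 4] = (0.958) / (0.216) = 4.4352.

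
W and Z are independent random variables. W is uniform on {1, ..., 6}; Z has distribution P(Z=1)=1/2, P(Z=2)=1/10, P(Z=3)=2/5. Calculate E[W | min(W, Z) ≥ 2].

4

P(min(W, Z) ≥ 2) = 5/12.
Summing W·P(x,y) over outcomes with min(W, Z) ≥ 2 gives 5/3.
E[W | min(W, Z) ≥ 2] = (5/3) / (5/12) = 4.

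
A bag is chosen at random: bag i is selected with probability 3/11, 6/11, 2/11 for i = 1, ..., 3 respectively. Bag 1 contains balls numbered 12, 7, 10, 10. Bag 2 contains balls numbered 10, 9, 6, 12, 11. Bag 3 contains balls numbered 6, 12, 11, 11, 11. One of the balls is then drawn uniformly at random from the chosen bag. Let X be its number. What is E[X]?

E[X | bag 1] = (12+7+10+10)/4 = 39/4.
E[X | bag 2] = (10+9+6+12+11)/5 = 48/5.
E[X | bag 3] = (6+12+11+11+11)/5 = 51/5.
By the law of total expectation,
E[X] = (3/11)·(39/4) + (6/11)·(48/5) + (2/11)·(51/5) = 39/4.

39/4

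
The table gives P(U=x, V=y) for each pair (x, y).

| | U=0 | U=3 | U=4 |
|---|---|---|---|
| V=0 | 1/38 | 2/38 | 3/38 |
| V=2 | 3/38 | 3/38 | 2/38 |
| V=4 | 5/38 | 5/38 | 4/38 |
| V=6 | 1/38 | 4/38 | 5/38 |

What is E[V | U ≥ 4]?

25/7

P(U ≥ 4) = 7/19.
Σ V·P over the event = 0·(3/38) + 2·(2/38) + 4·(4/38) + 6·(5/38) = 25/19.
E[V | U ≥ 4] = (25/19) / (7/19) = 25/7.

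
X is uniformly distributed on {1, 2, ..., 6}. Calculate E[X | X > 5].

6

Given X > 5, X is equally likely to be any of {6}.
E[X | X > 5] = (6) / 1 = 6.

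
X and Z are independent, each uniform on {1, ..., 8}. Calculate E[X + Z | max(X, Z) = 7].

P(max(X, Z) = 7) = 13/64.
Summing (X+Z)·P(x,y) over outcomes with max(X, Z) = 7 gives 35/16.
E[X + Z | max(X, Z) = 7] = (35/16) / (13/64) = 140/13.

140/13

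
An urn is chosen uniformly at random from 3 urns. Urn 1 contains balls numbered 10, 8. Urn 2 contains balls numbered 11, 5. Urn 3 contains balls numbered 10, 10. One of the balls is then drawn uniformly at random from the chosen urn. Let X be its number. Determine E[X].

E[X | urn 1] = (10+8)/2 = 9.
E[X | urn 2] = (11+5)/2 = 8.
E[X | urn 3] = (10+10)/2 = 10.
By the law of total expectation,
E[X] = (1/3)·(9) + (1/3)·(8) + (1/3)·(10) = 9.

9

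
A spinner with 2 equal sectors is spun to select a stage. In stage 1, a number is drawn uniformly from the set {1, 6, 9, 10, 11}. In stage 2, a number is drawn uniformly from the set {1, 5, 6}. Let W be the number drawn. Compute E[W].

57/10

E[W | stage 1] = (1+6+9+10+11)/5 = 37/5.
E[W | stage 2] = (1+5+6)/3 = 4.
By the law of total expectation,
E[W] = (1/2)·(37/5) + (1/2)·(4) = 57/10.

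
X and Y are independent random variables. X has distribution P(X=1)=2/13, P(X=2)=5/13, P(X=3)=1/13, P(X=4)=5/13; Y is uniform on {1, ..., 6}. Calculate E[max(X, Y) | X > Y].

38/11

P(X > Y) = 11/39.
Summing max(X,Y)·P(x,y) over outcomes with X > Y gives 38/39.
E[max(X, Y) | X > Y] = (38/39) / (11/39) = 38/11.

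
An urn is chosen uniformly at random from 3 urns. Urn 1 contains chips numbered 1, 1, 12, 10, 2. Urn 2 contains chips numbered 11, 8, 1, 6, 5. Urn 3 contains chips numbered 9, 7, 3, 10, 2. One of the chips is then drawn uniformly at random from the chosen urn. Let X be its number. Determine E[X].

88/15

E[X | urn 1] = (1+1+12+10+2)/5 = 26/5.
E[X | urn 2] = (11+8+1+6+5)/5 = 31/5.
E[X | urn 3] = (9+7+3+10+2)/5 = 31/5.
By the law of total expectation,
E[X] = (1/3)·(26/5) + (1/3)·(31/5) + (1/3)·(31/5) = 88/15.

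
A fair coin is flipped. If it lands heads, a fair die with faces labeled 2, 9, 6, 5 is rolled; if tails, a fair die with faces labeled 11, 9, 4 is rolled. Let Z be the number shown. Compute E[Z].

E[Z | heads] = (2+9+6+5)/4 = 11/2.
E[Z | tails] = (11+9+4)/3 = 8.
By the law of total expectation,
E[Z] = (1/2)·(11/2) + (1/2)·(8) = 27/4.

27/4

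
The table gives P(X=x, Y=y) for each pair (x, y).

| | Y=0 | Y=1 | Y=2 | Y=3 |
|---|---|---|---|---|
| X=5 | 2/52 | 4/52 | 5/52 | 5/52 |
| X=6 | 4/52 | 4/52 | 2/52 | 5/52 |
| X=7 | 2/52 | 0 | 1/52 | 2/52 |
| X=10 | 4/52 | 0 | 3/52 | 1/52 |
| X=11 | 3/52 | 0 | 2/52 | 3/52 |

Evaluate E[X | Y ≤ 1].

P(Y ≤ 1) = 23/52.
Σ X·P over the event = 5·(2/52) + 5·(4/52) + 6·(4/52) + 6·(4/52) + 7·(2/52) + 10·(4/52) + 11·(3/52) = 165/52.
E[X | Y ≤ 1] = (165/52) / (23/52) = 165/23.

165/23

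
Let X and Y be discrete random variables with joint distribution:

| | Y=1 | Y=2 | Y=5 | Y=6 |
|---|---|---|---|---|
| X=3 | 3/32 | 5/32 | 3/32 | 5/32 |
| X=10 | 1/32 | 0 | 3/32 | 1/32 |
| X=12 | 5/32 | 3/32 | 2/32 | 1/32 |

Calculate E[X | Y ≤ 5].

193/25

P(Y ≤ 5) = 25/32.
Summing X·P(X=x,Y=y) over the conditioning event gives 193/32.
E[X | Y ≤ 5] = (193/32) / (25/32) = 193/25.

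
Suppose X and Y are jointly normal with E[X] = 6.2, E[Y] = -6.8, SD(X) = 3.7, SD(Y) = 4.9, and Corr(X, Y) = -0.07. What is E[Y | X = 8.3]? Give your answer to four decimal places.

For a bivariate normal, E[Y | X=x] = μ_Y + ρ·(σ_Y/σ_X)·(x − μ_X).
E[Y | X=8.3] = -6.8 + (-0.07)·(4.9/3.7)·(8.3 − (6.2)) = -6.8 + (-0.092703)·(2.1) = -6.9947.

-6.9947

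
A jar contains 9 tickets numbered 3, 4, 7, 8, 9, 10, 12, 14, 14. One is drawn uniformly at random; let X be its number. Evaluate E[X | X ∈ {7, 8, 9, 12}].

P(X ∈ {7, 8, 9, 12}) = 4/9.
Σ over the event: 7·1/9 + 8·1/9 + 9·1/9 + 12·1/9 = 4.
E[X | X ∈ {7, 8, 9, 12}] = (4) / (4/9) = 9.

9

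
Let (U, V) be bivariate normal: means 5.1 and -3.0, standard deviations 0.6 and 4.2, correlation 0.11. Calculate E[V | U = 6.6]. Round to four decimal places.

E[V | U=x] = μ_V + ρ(σ_V/σ_U)(x − μ_U) for jointly normal variables.
E[V | U=6.6] = -3.0 + (0.11)·(4.2/0.6)·(6.6 − (5.1)) = -3.0 + (0.77)·(1.5) = -1.8450.

-1.8450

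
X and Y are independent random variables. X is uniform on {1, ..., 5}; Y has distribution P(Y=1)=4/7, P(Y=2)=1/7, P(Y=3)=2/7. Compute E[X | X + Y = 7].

13/3

P(X + Y = 7) = 3/35.
Summing X·P(x,y) over outcomes with X + Y = 7 gives 13/35.
E[X | X + Y = 7] = (13/35) / (3/35) = 13/3.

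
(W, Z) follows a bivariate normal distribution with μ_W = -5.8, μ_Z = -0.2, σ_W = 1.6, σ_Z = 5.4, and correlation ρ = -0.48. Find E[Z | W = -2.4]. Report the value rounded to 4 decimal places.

-5.7080

The regression of Z on W has slope ρ·σ_Z/σ_W and passes through (μ_W, μ_Z).
E[Z | W=-2.4] = -0.2 + (-0.48)·(5.4/1.6)·(-2.4 − (-5.8)) = -0.2 + (-1.62)·(3.4) = -5.7080.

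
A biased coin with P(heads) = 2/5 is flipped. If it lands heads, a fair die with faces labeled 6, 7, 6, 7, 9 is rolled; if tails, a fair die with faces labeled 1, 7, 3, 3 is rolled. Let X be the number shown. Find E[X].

E[X | heads] = (6+7+6+7+9)/5 = 7.
E[X | tails] = (1+7+3+3)/4 = 7/2.
By the law of total expectation,
E[X] = (2/5)·(7) + (3/5)·(7/2) = 49/10.

49/10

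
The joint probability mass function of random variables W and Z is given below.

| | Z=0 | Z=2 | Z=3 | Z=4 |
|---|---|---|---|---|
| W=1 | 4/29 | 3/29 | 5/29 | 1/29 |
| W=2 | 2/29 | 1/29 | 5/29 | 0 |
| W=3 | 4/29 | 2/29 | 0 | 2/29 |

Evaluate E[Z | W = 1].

P(W = 1) = 13/29.
Σ Z·P over the event = 0·(4/29) + 2·(3/29) + 3·(5/29) + 4·(1/29) = 25/29.
E[Z | W = 1] = (25/29) / (13/29) = 25/13.

25/13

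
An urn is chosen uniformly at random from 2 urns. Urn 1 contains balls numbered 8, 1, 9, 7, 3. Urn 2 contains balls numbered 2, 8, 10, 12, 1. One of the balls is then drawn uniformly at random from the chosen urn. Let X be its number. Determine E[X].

61/10

E[X | urn 1] = (8+1+9+7+3)/5 = 28/5.
E[X | urn 2] = (2+8+10+12+1)/5 = 33/5.
By the law of total expectation,
E[X] = (1/2)·(28/5) + (1/2)·(33/5) = 61/10.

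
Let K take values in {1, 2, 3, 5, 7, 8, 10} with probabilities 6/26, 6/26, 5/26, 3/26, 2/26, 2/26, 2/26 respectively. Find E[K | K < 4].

P(K < 4) = 17/26.
Σ over the event: 1·3/13 + 2·3/13 + 3·5/26 = 33/26.
E[K | K < 4] = (33/26) / (17/26) = 33/17.

33/17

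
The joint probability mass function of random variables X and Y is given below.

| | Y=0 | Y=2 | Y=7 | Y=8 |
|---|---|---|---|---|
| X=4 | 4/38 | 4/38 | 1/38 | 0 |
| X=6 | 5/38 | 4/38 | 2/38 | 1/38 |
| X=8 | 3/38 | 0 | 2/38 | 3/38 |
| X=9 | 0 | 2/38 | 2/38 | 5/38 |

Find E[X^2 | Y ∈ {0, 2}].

P(Y ∈ {0, 2}) = 11/19.
Σ X^2·P over the event = 16·(4/38) + 16·(4/38) + 36·(5/38) + 36·(4/38) + 64·(3/38) + 81·(2/38) = 403/19.
E[X^2 | Y ∈ {0, 2}] = (403/19) / (11/19) = 403/11.

403/11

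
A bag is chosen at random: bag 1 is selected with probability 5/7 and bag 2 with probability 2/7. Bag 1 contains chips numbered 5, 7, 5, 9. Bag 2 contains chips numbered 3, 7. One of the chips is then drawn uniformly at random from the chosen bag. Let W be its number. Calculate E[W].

E[W | bag 1] = (5+7+5+9)/4 = 13/2.
E[W | bag 2] = (3+7)/2 = 5.
By the law of total expectation,
E[W] = (5/7)·(13/2) + (2/7)·(5) = 85/14.

85/14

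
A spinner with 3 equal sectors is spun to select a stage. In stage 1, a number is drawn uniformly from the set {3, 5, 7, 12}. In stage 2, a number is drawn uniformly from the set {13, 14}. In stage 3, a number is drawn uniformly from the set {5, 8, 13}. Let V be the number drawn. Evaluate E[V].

347/36

E[V | stage 1] = (3+5+7+12)/4 = 27/4.
E[V | stage 2] = (13+14)/2 = 27/2.
E[V | stage 3] = (5+8+13)/3 = 26/3.
E[V] = (1/3)·(27/4) + (1/3)·(27/2) + (1/3)·(26/3) = 347/36.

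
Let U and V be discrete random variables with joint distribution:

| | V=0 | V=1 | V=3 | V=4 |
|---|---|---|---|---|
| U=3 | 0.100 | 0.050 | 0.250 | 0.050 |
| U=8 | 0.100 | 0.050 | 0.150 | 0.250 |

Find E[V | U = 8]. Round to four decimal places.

2.7273

P(U = 8) = 0.550.
Σ V·P over the event = 0·(0.100) + 1·(0.050) + 3·(0.150) + 4·(0.250) = 1.500.
E[V | U = 8] = (1.500) / (0.550) = 2.7273.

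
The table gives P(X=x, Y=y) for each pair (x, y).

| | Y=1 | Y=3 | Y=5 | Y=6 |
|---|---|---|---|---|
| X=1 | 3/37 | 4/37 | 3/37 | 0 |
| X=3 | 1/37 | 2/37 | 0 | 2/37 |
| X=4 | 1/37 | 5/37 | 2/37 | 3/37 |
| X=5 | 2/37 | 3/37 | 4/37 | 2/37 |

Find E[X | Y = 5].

P(Y = 5) = 9/37.
Σ X·P over the event = 1·(3/37) + 4·(2/37) + 5·(4/37) = 31/37.
E[X | Y = 5] = (31/37) / (9/37) = 31/9.

31/9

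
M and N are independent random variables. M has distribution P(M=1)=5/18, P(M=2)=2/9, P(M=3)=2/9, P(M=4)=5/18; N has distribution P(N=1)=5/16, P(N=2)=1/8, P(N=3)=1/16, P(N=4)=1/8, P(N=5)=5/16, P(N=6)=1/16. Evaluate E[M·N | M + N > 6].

P(M + N > 6) = 53/144.
Summing MN·P(x,y) over outcomes with M + N > 6 gives 793/144.
E[M·N | M + N > 6] = (793/144) / (53/144) = 793/53.

793/53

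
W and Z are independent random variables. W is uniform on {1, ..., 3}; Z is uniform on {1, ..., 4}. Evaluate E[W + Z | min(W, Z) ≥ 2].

P(min(W, Z) ≥ 2) = 1/2.
Summing (W+Z)·P(x,y) over outcomes with min(W, Z) ≥ 2 gives 11/4.
E[W + Z | min(W, Z) ≥ 2] = (11/4) / (1/2) = 11/2.

11/2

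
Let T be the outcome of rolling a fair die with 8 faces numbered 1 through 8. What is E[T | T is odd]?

4

Given T is odd, T is equally likely to be any of {1, 3, 5, 7}.
E[T | T is odd] = (1 + 3 + 5 + 7) / 4 = 4.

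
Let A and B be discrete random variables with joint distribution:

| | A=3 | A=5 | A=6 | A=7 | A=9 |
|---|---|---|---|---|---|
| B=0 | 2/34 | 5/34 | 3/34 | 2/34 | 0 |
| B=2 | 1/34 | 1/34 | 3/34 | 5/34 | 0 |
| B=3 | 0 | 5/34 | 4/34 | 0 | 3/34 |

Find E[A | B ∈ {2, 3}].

P(B ∈ {2, 3}) = 11/17.
Σ A·P over the event = 3·(1/34) + 5·(1/34) + 5·(5/34) + 6·(3/34) + 6·(4/34) + 7·(5/34) + 9·(3/34) = 137/34.
E[A | B ∈ {2, 3}] = (137/34) / (11/17) = 137/22.

137/22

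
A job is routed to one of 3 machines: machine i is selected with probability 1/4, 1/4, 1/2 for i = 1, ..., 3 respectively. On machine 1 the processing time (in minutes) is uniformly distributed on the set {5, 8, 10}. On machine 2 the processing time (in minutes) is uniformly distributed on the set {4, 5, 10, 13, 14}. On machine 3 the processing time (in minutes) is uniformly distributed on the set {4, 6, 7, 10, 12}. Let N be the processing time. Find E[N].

E[N | machine 1] = (5+8+10)/3 = 23/3.
E[N | machine 2] = (4+5+10+13+14)/5 = 46/5.
E[N | machine 3] = (4+6+7+10+12)/5 = 39/5.
E[N] = (1/4)·(23/3) + (1/4)·(46/5) + (1/2)·(39/5) = 487/60.

487/60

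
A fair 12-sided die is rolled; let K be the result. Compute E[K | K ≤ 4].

5/2

Given K ≤ 4, K is equally likely to be any of {1, 2, 3, 4}.
E[K | K ≤ 4] = (1 + 2 + 3 + 4) / 4 = 5/2.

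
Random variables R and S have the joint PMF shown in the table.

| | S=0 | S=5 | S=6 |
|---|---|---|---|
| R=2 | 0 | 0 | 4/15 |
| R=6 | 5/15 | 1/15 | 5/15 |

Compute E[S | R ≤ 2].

6

P(R ≤ 2) = 4/15.
Summing S·P(R=x,S=y) over the conditioning event gives 8/5.
E[S | R ≤ 2] = (8/5) / (4/15) = 6.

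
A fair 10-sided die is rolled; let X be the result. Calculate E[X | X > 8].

Given X > 8, X is equally likely to be any of {9, 10}.
E[X | X > 8] = (9 + 10) / 2 = 19/2.

19/2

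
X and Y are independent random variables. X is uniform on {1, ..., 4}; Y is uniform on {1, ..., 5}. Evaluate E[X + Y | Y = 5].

15/2

Outcomes with Y = 5: (1,5), (2,5), (3,5), (4,5), each with probability 1/20.
E[X + Y | Y = 5] = (6 + 7 + 8 + 9) / 4 = 15/2.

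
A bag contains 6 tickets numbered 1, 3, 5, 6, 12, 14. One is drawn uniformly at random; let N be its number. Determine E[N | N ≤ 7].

P(N ≤ 7) = 2/3.
Σ over the event: 1·1/6 + 3·1/6 + 5·1/6 + 6·1/6 = 5/2.
E[N | N ≤ 7] = (5/2) / (2/3) = 15/4.

15/4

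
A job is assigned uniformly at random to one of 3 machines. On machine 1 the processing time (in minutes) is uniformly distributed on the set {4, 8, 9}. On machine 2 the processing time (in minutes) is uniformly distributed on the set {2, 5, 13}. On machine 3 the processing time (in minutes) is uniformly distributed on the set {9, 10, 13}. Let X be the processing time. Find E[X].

E[X | machine 1] = (4+8+9)/3 = 7.
E[X | machine 2] = (2+5+13)/3 = 20/3.
E[X | machine 3] = (9+10+13)/3 = 32/3.
By the law of total expectation,
E[X] = (1/3)·(7) + (1/3)·(20/3) + (1/3)·(32/3) = 73/9.

73/9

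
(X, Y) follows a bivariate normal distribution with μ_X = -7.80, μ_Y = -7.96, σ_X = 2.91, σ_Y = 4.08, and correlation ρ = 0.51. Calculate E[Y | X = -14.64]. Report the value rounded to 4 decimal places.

The regression of Y on X has slope ρ·σ_Y/σ_X and passes through (μ_X, μ_Y).
E[Y | X=-14.64] = -7.96 + (0.51)·(4.08/2.91)·(-14.64 − (-7.80)) = -7.96 + (0.715052)·(-6.84) = -12.8510.

-12.8510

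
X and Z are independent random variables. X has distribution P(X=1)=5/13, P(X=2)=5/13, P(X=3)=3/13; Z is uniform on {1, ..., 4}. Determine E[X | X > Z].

P(X > Z) = 11/52.
Summing X·P(x,y) over outcomes with X > Z gives 7/13.
E[X | X > Z] = (7/13) / (11/52) = 28/11.

28/11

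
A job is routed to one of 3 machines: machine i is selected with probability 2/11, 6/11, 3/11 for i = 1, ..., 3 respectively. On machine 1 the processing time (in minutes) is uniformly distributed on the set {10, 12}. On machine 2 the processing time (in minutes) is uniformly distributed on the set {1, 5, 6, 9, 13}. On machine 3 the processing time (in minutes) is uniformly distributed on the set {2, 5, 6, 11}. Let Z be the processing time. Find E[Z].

404/55

E[Z | machine 1] = (10+12)/2 = 11.
E[Z | machine 2] = (1+5+6+9+13)/5 = 34/5.
E[Z | machine 3] = (2+5+6+11)/4 = 6.
By the law of total expectation,
E[Z] = (2/11)·(11) + (6/11)·(34/5) + (3/11)·(6) = 404/55.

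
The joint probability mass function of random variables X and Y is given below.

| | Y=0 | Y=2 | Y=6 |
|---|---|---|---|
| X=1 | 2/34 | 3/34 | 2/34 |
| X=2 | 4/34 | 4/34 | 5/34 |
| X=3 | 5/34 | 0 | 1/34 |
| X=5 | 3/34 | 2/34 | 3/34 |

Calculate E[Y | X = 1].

18/7

P(X = 1) = 7/34.
Σ Y·P over the event = 0·(2/34) + 2·(3/34) + 6·(2/34) = 9/17.
E[Y | X = 1] = (9/17) / (7/34) = 18/7.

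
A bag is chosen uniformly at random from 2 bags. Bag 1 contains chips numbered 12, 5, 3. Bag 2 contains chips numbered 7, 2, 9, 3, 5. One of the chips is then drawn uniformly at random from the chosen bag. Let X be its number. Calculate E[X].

E[X | bag 1] = (12+5+3)/3 = 20/3.
E[X | bag 2] = (7+2+9+3+5)/5 = 26/5.
By the law of total expectation,
E[X] = (1/2)·(20/3) + (1/2)·(26/5) = 89/15.

89/15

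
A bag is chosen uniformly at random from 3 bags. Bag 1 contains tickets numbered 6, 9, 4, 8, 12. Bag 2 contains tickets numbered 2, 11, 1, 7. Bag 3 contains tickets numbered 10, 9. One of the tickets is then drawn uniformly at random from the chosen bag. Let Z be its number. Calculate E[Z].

451/60

E[Z | bag 1] = (6+9+4+8+12)/5 = 39/5.
E[Z | bag 2] = (2+11+1+7)/4 = 21/4.
E[Z | bag 3] = (10+9)/2 = 19/2.
By the law of total expectation,
E[Z] = (1/3)·(39/5) + (1/3)·(21/4) + (1/3)·(19/2) = 451/60.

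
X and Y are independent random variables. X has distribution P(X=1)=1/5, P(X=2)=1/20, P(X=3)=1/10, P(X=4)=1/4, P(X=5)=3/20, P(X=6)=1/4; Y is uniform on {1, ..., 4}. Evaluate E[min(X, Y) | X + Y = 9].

27/8

P(X + Y = 9) = 1/10.
Summing min(X,Y)·P(x,y) over outcomes with X + Y = 9 gives 27/80.
E[min(X, Y) | X + Y = 9] = (27/80) / (1/10) = 27/8.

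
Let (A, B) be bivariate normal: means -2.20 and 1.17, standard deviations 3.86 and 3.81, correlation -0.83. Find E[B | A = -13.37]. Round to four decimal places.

E[B | A=x] = μ_B + ρ(σ_B/σ_A)(x − μ_A) for jointly normal variables.
E[B | A=-13.37] = 1.17 + (-0.83)·(3.81/3.86)·(-13.37 − (-2.20)) = 1.17 + (-0.81925)·(-11.17) = 10.3210.

10.3210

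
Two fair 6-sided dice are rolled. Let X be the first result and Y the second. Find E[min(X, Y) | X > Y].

7/3

P(X > Y) = 5/12.
Summing min(X,Y)·P(x,y) over outcomes with X > Y gives 35/36.
E[min(X, Y) | X > Y] = (35/36) / (5/12) = 7/3.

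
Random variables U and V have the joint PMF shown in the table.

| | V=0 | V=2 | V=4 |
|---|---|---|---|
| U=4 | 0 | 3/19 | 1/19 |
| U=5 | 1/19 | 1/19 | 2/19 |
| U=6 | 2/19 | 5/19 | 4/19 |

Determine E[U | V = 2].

P(V = 2) = 9/19.
Summing U·P(U=x,V=y) over the conditioning event gives 47/19.
E[U | V = 2] = (47/19) / (9/19) = 47/9.

47/9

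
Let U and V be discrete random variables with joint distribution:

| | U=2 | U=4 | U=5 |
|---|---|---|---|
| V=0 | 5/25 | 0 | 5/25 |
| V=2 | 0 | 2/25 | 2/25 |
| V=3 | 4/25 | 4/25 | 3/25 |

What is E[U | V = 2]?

9/2

P(V = 2) = 4/25.
Σ U·P over the event = 4·(2/25) + 5·(2/25) = 18/25.
E[U | V = 2] = (18/25) / (4/25) = 9/2.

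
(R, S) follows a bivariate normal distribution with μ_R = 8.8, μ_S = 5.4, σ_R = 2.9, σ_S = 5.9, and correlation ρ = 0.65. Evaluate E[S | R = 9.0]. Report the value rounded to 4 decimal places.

For a bivariate normal, E[S | R=x] = μ_S + ρ·(σ_S/σ_R)·(x − μ_R).
E[S | R=9.0] = 5.4 + (0.65)·(5.9/2.9)·(9.0 − (8.8)) = 5.4 + (1.3224)·(0.2) = 5.6645.

5.6645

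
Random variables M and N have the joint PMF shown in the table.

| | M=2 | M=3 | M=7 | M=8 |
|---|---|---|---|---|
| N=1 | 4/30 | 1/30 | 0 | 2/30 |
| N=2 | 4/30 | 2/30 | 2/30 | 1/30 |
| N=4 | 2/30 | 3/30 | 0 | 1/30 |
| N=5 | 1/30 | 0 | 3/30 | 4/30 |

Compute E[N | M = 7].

P(M = 7) = 1/6.
Summing N·P(M=x,N=y) over the conditioning event gives 19/30.
E[N | M = 7] = (19/30) / (1/6) = 19/5.

19/5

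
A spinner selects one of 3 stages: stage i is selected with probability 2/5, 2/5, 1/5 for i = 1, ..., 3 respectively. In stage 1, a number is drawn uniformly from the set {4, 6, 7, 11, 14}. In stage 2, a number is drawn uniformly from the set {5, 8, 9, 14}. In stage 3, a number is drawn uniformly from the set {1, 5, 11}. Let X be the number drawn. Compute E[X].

E[X | stage 1] = (4+6+7+11+14)/5 = 42/5.
E[X | stage 2] = (5+8+9+14)/4 = 9.
E[X | stage 3] = (1+5+11)/3 = 17/3.
By the law of total expectation,
E[X] = (2/5)·(42/5) + (2/5)·(9) + (1/5)·(17/3) = 607/75.

607/75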